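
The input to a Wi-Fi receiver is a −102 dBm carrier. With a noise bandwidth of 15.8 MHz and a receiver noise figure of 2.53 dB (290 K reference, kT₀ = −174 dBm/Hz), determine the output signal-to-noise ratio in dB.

−2.5 dB

Noise floor: N = −174 + 10 log₁₀(B) + NF
10 log₁₀(1.58×10⁷) = 71.99 dB
N = −174 + 71.99 + 2.53 = −99.48 dBm
SNR = P_sig − N = −102 − (−99.48) = −2.52 dB → −2.5 dB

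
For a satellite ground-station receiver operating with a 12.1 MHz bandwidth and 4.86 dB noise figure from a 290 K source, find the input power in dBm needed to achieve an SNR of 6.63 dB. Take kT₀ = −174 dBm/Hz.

−91.7 dBm

Sensitivity = −174 + 10 log₁₀(B) + NF + SNR_min
= −174 + 70.83 + 4.86 + 6.63
= −91.68 dBm → −91.7 dBm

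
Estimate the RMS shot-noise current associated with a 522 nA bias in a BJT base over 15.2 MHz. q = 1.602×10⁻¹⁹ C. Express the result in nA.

I_n = √(2qI·B)
2qI·B = 2 × 1.602×10⁻¹⁹ × 5.22×10⁻⁷ × 1.52×10⁷ = 2.54×10⁻¹⁸ A²
I_n = √(2.54×10⁻¹⁸) = 1.59×10⁻⁹ A = 1.59 nA

1.59 nA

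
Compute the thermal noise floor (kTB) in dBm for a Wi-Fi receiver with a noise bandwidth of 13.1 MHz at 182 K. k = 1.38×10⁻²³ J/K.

P_n = kTB = 1.38×10⁻²³ × 182 × 1.31×10⁷ = 3.29×10⁻¹⁴ W
In dBm: 10 log₁₀(3.29×10⁻¹⁴ / 10⁻³) = −104.8 dBm

−104.8 dBm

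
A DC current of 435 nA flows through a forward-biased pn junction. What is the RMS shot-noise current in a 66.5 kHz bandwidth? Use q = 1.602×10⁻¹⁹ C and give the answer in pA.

I_n = √(2qI·B)
2qI·B = 2 × 1.602×10⁻¹⁹ × 4.35×10⁻⁷ × 6.65×10⁴ = 9.27×10⁻²¹ A²
I_n = √(9.27×10⁻²¹) = 9.63×10⁻¹¹ A = 96.3 pA

96.3 pA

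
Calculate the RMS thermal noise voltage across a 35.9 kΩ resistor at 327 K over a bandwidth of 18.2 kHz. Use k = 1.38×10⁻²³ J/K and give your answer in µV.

V_n = √(4kTRB)
4kTRB = 4 × 1.38×10⁻²³ × 327 × 3.59×10⁴ × 1.82×10⁴ = 1.18×10⁻¹¹ V²
V_n = √(1.18×10⁻¹¹) = 3.43×10⁻⁶ V = 3.43 µV

3.43 µV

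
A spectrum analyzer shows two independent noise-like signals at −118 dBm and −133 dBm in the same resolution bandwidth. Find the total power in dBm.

Convert to linear, add, convert back:
P₁ = 1.58×10⁻¹⁵ W, P₂ = 5.01×10⁻¹⁷ W
P_tot = 1.64×10⁻¹⁵ W → 10 log₁₀(P_tot / 10⁻³) = −117.9 dBm

−117.9 dBm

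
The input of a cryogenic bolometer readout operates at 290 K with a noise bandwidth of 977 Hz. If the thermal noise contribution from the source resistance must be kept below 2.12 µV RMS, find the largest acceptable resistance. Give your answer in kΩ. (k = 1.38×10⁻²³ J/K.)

287 kΩ

Johnson–Nyquist: V_n = √(4kTRB) ⇒ R = V_n² / (4kTB)
4kTB = 4 × 1.38×10⁻²³ × 290 × 9.77×10² = 1.56×10⁻¹⁷
R = (2.12×10⁻⁶)² / 1.56×10⁻¹⁷ = 2.87×10⁵ Ω = 287 kΩ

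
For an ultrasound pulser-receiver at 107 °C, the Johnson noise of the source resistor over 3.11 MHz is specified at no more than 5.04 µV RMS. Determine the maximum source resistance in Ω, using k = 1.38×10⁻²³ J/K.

T = 107 °C + 273.15 = 380.15 K
Johnson–Nyquist: V_n = √(4kTRB) ⇒ R = V_n² / (4kTB)
4kTB = 4 × 1.38×10⁻²³ × 380.15 × 3.11×10⁶ = 6.53×10⁻¹⁴
R = (5.04×10⁻⁶)² / 6.53×10⁻¹⁴ = 3.89×10² Ω = 389 Ω

389 Ω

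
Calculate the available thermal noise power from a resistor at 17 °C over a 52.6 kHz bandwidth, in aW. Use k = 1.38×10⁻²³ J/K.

211 aW

T = 17 °C + 273.15 = 290.15 K
P_n = kTB = 1.38×10⁻²³ × 290.15 × 5.26×10⁴ = 2.11×10⁻¹⁶ W = 211 aW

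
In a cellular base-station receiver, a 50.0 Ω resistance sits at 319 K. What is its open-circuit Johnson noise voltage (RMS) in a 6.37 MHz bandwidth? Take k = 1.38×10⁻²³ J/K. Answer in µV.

2.37 µV

V_n = √(4kTRB)
4kTRB = 4 × 1.38×10⁻²³ × 319 × 5.00×10¹ × 6.37×10⁶ = 5.61×10⁻¹² V²
V_n = √(5.61×10⁻¹²) = 2.37×10⁻⁶ V = 2.37 µV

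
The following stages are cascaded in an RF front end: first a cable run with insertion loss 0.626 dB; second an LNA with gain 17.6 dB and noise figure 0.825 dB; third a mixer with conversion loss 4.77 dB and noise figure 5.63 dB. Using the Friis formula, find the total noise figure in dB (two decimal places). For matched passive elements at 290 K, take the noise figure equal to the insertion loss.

1.61 dB

Convert to linear (a loss of L dB is a gain of −L dB): F_i = 10^(NF_i/10), G_i = 10^(G_i,dB/10)
  Stage 1: F_1 = 10^(0.626/10) = 1.155, G_1 = 10^(−0.626/10) = 0.8658
  Stage 2: F_2 = 10^(0.825/10) = 1.209, G_2 = 10^(17.6/10) = 57.54
  Stage 3: F_3 = 10^(5.63/10) = 3.656, G_3 = 10^(−4.77/10) = 0.3334
Friis cascade:
  F = 1.155 + (1.209 − 1)/0.8658 + (3.656 − 1)/49.82 = 1.450
NF = 10 log₁₀(1.450) = 1.61 dB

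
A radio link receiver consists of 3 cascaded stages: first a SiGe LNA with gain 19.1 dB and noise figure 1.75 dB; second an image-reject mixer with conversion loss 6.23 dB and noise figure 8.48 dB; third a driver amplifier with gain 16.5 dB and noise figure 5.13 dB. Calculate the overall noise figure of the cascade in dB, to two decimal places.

2.27 dB

Convert to linear (a loss of L dB is a gain of −L dB): F_i = 10^(NF_i/10), G_i = 10^(G_i,dB/10)
  Stage 1: F_1 = 10^(1.75/10) = 1.496, G_1 = 10^(19.1/10) = 81.28
  Stage 2: F_2 = 10^(8.48/10) = 7.047, G_2 = 10^(−6.23/10) = 0.2382
  Stage 3: F_3 = 10^(5.13/10) = 3.258, G_3 = 10^(16.5/10) = 44.67
Friis cascade:
  F = 1.496 + (7.047 − 1)/81.28 + (3.258 − 1)/19.36 = 1.687
NF = 10 log₁₀(1.687) = 2.27 dB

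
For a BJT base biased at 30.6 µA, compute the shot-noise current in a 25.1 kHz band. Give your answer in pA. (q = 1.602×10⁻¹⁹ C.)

I_n = √(2qI·B)
2qI·B = 2 × 1.602×10⁻¹⁹ × 3.06×10⁻⁵ × 2.51×10⁴ = 2.46×10⁻¹⁹ A²
I_n = √(2.46×10⁻¹⁹) = 4.96×10⁻¹⁰ A = 496 pA

496 pA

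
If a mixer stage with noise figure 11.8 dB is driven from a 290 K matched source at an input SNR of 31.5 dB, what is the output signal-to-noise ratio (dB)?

19.7 dB

By definition F = SNR_in/SNR_out, so in dB: SNR_out = SNR_in − NF
SNR_out = 31.5 − 11.8 = 19.7 dB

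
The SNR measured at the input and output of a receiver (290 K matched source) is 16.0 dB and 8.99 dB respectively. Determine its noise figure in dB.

7.01 dB

NF (dB) = SNR_in(dB) − SNR_out(dB) when the source is at T₀
NF = 16.0 − 8.99 = 7.01 dB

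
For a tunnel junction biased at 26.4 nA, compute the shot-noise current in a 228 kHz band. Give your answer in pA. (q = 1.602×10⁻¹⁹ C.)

43.9 pA

I_n = √(2qI·B)
2qI·B = 2 × 1.602×10⁻¹⁹ × 2.64×10⁻⁸ × 2.28×10⁵ = 1.93×10⁻²¹ A²
I_n = √(1.93×10⁻²¹) = 4.39×10⁻¹¹ A = 43.9 pA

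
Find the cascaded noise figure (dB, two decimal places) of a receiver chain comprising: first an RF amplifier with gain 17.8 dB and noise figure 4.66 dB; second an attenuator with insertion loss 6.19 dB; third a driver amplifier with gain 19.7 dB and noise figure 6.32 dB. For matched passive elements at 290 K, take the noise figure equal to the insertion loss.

5.06 dB

Convert to linear (a loss of L dB is a gain of −L dB): F_i = 10^(NF_i/10), G_i = 10^(G_i,dB/10)
  Stage 1: F_1 = 10^(4.66/10) = 2.924, G_1 = 10^(17.8/10) = 60.26
  Stage 2: F_2 = 10^(6.19/10) = 4.159, G_2 = 10^(−6.19/10) = 0.2404
  Stage 3: F_3 = 10^(6.32/10) = 4.285, G_3 = 10^(19.7/10) = 93.33
Friis cascade:
  F = 2.924 + (4.159 − 1)/60.26 + (4.285 − 1)/14.49 = 3.203
NF = 10 log₁₀(3.203) = 5.06 dB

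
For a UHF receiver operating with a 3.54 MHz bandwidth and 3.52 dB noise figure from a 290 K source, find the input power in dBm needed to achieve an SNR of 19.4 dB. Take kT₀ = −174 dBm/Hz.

Sensitivity = −174 + 10 log₁₀(B) + NF + SNR_min
= −174 + 65.49 + 3.52 + 19.4
= −85.59 dBm → −85.6 dBm

−85.6 dBm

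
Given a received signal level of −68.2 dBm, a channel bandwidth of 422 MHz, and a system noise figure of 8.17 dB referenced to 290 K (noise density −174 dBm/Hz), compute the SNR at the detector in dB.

Noise floor: N = −174 + 10 log₁₀(B) + NF
10 log₁₀(4.22×10⁸) = 86.25 dB
N = −174 + 86.25 + 8.17 = −79.58 dBm
SNR = P_sig − N = −68.2 − (−79.58) = 11.38 dB → 11.4 dB

11.4 dB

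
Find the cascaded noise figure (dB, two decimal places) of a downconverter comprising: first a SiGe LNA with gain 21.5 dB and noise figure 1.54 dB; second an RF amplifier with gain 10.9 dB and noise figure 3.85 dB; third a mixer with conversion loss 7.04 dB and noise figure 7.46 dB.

Convert to linear (a loss of L dB is a gain of −L dB): F_i = 10^(NF_i/10), G_i = 10^(G_i,dB/10)
  Stage 1: F_1 = 10^(1.54/10) = 1.426, G_1 = 10^(21.5/10) = 141.3
  Stage 2: F_2 = 10^(3.85/10) = 2.427, G_2 = 10^(10.9/10) = 12.30
  Stage 3: F_3 = 10^(7.46/10) = 5.572, G_3 = 10^(−7.04/10) = 0.1977
Friis cascade:
  F = 1.426 + (2.427 − 1)/141.3 + (5.572 − 1)/1738 = 1.438
NF = 10 log₁₀(1.438) = 1.58 dB

1.58 dB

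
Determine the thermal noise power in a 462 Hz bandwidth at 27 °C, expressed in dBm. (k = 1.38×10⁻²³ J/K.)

−147.2 dBm

T = 27 °C + 273.15 = 300.15 K
P_n = kTB = 1.38×10⁻²³ × 300.15 × 4.62×10² = 1.91×10⁻¹⁸ W
In dBm: 10 log₁₀(1.91×10⁻¹⁸ / 10⁻³) = −147.2 dBm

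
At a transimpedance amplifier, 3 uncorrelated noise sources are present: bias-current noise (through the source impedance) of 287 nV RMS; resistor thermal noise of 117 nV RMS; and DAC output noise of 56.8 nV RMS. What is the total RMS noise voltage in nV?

315 nV

Uncorrelated sources add in power (mean-square): V_tot = √(ΣV_i²)
V_tot = √[(2.87×10⁻⁷)² + (1.17×10⁻⁷)² + (5.68×10⁻⁸)²] = 3.15×10⁻⁷ V = 315 nV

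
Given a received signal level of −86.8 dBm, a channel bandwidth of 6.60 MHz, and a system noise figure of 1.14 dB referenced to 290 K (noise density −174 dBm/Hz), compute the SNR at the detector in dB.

Noise floor: N = −174 + 10 log₁₀(B) + NF
10 log₁₀(6.60×10⁶) = 68.2 dB
N = −174 + 68.2 + 1.14 = −104.66 dBm
SNR = P_sig − N = −86.8 − (−104.66) = 17.86 dB → 17.9 dB

17.9 dB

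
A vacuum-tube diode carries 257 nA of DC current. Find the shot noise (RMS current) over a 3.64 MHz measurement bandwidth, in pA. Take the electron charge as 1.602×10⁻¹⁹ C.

547 pA

I_n = √(2qI·B)
2qI·B = 2 × 1.602×10⁻¹⁹ × 2.57×10⁻⁷ × 3.64×10⁶ = 3.00×10⁻¹⁹ A²
I_n = √(3.00×10⁻¹⁹) = 5.47×10⁻¹⁰ A = 547 pA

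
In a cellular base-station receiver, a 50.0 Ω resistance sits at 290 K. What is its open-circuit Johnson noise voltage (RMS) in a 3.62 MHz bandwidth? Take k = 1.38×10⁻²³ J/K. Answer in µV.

V_n = √(4kTRB)
4kTRB = 4 × 1.38×10⁻²³ × 290 × 5.00×10¹ × 3.62×10⁶ = 2.90×10⁻¹² V²
V_n = √(2.90×10⁻¹²) = 1.70×10⁻⁶ V = 1.70 µV

1.70 µV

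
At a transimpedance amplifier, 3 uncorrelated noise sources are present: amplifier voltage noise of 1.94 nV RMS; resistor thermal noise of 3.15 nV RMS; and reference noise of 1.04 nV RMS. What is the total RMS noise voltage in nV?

3.84 nV

Uncorrelated sources add in power (mean-square): V_tot = √(ΣV_i²)
V_tot = √[(1.94×10⁻⁹)² + (3.15×10⁻⁹)² + (1.04×10⁻⁹)²] = 3.84×10⁻⁹ V = 3.84 nV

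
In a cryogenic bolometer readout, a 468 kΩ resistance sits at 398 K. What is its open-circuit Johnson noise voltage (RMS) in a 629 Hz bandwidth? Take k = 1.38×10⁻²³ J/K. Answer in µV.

2.54 µV

V_n = √(4kTRB)
4kTRB = 4 × 1.38×10⁻²³ × 398 × 4.68×10⁵ × 6.29×10² = 6.47×10⁻¹² V²
V_n = √(6.47×10⁻¹²) = 2.54×10⁻⁶ V = 2.54 µV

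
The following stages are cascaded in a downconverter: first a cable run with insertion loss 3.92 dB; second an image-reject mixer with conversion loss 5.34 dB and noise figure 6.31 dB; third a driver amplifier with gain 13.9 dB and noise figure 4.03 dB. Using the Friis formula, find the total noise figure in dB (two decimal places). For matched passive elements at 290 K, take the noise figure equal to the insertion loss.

Convert to linear (a loss of L dB is a gain of −L dB): F_i = 10^(NF_i/10), G_i = 10^(G_i,dB/10)
  Stage 1: F_1 = 10^(3.92/10) = 2.466, G_1 = 10^(−3.92/10) = 0.4055
  Stage 2: F_2 = 10^(6.31/10) = 4.276, G_2 = 10^(−5.34/10) = 0.2924
  Stage 3: F_3 = 10^(4.03/10) = 2.529, G_3 = 10^(13.9/10) = 24.55
Friis cascade:
  F = 2.466 + (4.276 − 1)/0.4055 + (2.529 − 1)/0.1186 = 23.44
NF = 10 log₁₀(23.44) = 13.70 dB

13.70 dB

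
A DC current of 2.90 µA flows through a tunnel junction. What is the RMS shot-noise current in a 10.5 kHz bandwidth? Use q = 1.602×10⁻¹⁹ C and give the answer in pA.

98.8 pA

I_n = √(2qI·B)
2qI·B = 2 × 1.602×10⁻¹⁹ × 2.90×10⁻⁶ × 1.05×10⁴ = 9.76×10⁻²¹ A²
I_n = √(9.76×10⁻²¹) = 9.88×10⁻¹¹ A = 98.8 pA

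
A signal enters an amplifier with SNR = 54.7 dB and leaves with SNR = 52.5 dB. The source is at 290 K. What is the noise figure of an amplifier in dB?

NF (dB) = SNR_in(dB) − SNR_out(dB) when the source is at T₀
NF = 54.7 − 52.5 = 2.2 dB

2.2 dB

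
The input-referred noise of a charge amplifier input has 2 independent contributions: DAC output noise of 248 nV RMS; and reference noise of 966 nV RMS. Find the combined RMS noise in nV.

997 nV

Uncorrelated sources add in power (mean-square): V_tot = √(ΣV_i²)
V_tot = √[(2.48×10⁻⁷)² + (9.66×10⁻⁷)²] = 9.97×10⁻⁷ V = 997 nV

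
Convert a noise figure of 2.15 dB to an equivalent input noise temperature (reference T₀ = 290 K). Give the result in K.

F = 10^(2.15/10) = 1.64059
T_e = (F − 1)·T₀ = (1.64059 − 1) × 290 = 186 K

186 K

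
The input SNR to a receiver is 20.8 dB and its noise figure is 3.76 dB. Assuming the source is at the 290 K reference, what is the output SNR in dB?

17.04 dB

By definition F = SNR_in/SNR_out, so in dB: SNR_out = SNR_in − NF
SNR_out = 20.8 − 3.76 = 17.04 dB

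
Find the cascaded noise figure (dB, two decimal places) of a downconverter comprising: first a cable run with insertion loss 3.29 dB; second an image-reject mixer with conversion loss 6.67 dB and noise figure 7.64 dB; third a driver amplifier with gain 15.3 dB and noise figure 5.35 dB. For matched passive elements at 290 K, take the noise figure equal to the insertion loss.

Convert to linear (a loss of L dB is a gain of −L dB): F_i = 10^(NF_i/10), G_i = 10^(G_i,dB/10)
  Stage 1: F_1 = 10^(3.29/10) = 2.133, G_1 = 10^(−3.29/10) = 0.4688
  Stage 2: F_2 = 10^(7.64/10) = 5.808, G_2 = 10^(−6.67/10) = 0.2153
  Stage 3: F_3 = 10^(5.35/10) = 3.428, G_3 = 10^(15.3/10) = 33.88
Friis cascade:
  F = 2.133 + (5.808 − 1)/0.4688 + (3.428 − 1)/0.1009 = 36.44
NF = 10 log₁₀(36.44) = 15.62 dB

15.62 dB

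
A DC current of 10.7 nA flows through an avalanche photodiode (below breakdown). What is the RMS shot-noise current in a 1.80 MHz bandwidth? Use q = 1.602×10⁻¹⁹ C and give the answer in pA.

78.6 pA

I_n = √(2qI·B)
2qI·B = 2 × 1.602×10⁻¹⁹ × 1.07×10⁻⁸ × 1.80×10⁶ = 6.17×10⁻²¹ A²
I_n = √(6.17×10⁻²¹) = 7.86×10⁻¹¹ A = 78.6 pA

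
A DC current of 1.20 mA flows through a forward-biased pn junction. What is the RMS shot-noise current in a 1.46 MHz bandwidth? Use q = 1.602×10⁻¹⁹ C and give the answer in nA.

23.7 nA

I_n = √(2qI·B)
2qI·B = 2 × 1.602×10⁻¹⁹ × 1.20×10⁻³ × 1.46×10⁶ = 5.61×10⁻¹⁶ A²
I_n = √(5.61×10⁻¹⁶) = 2.37×10⁻⁸ A = 23.7 nA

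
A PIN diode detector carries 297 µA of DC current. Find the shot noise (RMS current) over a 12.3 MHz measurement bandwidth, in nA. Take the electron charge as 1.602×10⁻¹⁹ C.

34.2 nA

I_n = √(2qI·B)
2qI·B = 2 × 1.602×10⁻¹⁹ × 2.97×10⁻⁴ × 1.23×10⁷ = 1.17×10⁻¹⁵ A²
I_n = √(1.17×10⁻¹⁵) = 3.42×10⁻⁸ A = 34.2 nA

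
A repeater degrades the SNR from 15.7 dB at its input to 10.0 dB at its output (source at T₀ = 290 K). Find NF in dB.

5.7 dB

NF (dB) = SNR_in(dB) − SNR_out(dB) when the source is at T₀
NF = 15.7 − 10.0 = 5.7 dB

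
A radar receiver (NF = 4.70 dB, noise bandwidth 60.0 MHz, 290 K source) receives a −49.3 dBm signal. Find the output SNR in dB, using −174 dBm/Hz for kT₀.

Noise floor: N = −174 + 10 log₁₀(B) + NF
10 log₁₀(6.00×10⁷) = 77.78 dB
N = −174 + 77.78 + 4.70 = −91.52 dBm
SNR = P_sig − N = −49.3 − (−91.52) = 42.22 dB → 42.2 dB

42.2 dB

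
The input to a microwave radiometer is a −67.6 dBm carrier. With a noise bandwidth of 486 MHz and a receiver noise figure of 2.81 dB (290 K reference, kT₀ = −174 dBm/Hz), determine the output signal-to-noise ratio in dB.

16.7 dB

Noise floor: N = −174 + 10 log₁₀(B) + NF
10 log₁₀(4.86×10⁸) = 86.87 dB
N = −174 + 86.87 + 2.81 = −84.32 dBm
SNR = P_sig − N = −67.6 − (−84.32) = 16.72 dB → 16.7 dB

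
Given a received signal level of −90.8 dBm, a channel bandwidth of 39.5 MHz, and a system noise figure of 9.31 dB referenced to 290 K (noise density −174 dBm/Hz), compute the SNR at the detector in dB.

−2.1 dB

Noise floor: N = −174 + 10 log₁₀(B) + NF
10 log₁₀(3.95×10⁷) = 75.97 dB
N = −174 + 75.97 + 9.31 = −88.72 dBm
SNR = P_sig − N = −90.8 − (−88.72) = −2.08 dB → −2.1 dB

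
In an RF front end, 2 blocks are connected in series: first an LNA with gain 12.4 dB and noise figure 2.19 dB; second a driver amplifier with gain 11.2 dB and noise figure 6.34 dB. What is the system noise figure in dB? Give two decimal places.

2.66 dB

Convert to linear (a loss of L dB is a gain of −L dB): F_i = 10^(NF_i/10), G_i = 10^(G_i,dB/10)
  Stage 1: F_1 = 10^(2.19/10) = 1.656, G_1 = 10^(12.4/10) = 17.38
  Stage 2: F_2 = 10^(6.34/10) = 4.305, G_2 = 10^(11.2/10) = 13.18
Friis cascade:
  F = 1.656 + (4.305 − 1)/17.38 = 1.846
NF = 10 log₁₀(1.846) = 2.66 dB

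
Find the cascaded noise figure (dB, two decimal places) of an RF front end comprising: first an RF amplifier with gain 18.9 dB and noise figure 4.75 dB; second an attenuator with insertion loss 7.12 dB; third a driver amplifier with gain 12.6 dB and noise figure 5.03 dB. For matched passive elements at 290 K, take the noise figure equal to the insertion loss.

5.03 dB

Convert to linear (a loss of L dB is a gain of −L dB): F_i = 10^(NF_i/10), G_i = 10^(G_i,dB/10)
  Stage 1: F_1 = 10^(4.75/10) = 2.985, G_1 = 10^(18.9/10) = 77.62
  Stage 2: F_2 = 10^(7.12/10) = 5.152, G_2 = 10^(−7.12/10) = 0.1941
  Stage 3: F_3 = 10^(5.03/10) = 3.184, G_3 = 10^(12.6/10) = 18.20
Friis cascade:
  F = 2.985 + (5.152 − 1)/77.62 + (3.184 − 1)/15.07 = 3.184
NF = 10 log₁₀(3.184) = 5.03 dB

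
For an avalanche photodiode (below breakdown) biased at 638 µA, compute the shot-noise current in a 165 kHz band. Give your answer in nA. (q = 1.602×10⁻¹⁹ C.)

I_n = √(2qI·B)
2qI·B = 2 × 1.602×10⁻¹⁹ × 6.38×10⁻⁴ × 1.65×10⁵ = 3.37×10⁻¹⁷ A²
I_n = √(3.37×10⁻¹⁷) = 5.81×10⁻⁹ A = 5.81 nA

5.81 nA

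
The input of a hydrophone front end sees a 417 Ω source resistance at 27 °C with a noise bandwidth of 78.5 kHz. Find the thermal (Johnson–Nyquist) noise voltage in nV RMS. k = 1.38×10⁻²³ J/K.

T = 27 °C + 273.15 = 300.15 K
V_n = √(4kTRB)
4kTRB = 4 × 1.38×10⁻²³ × 300.15 × 4.17×10² × 7.85×10⁴ = 5.42×10⁻¹³ V²
V_n = √(5.42×10⁻¹³) = 7.36×10⁻⁷ V = 736 nV

736 nV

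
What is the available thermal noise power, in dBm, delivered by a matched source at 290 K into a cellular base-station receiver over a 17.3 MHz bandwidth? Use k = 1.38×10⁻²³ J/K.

−101.6 dBm

P_n = kTB = 1.38×10⁻²³ × 290 × 1.73×10⁷ = 6.92×10⁻¹⁴ W
In dBm: 10 log₁₀(6.92×10⁻¹⁴ / 10⁻³) = −101.6 dBm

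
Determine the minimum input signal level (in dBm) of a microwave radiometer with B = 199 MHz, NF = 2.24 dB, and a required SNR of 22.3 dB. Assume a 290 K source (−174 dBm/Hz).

Sensitivity = −174 + 10 log₁₀(B) + NF + SNR_min
= −174 + 82.99 + 2.24 + 22.3
= −66.47 dBm → −66.5 dBm

−66.5 dBm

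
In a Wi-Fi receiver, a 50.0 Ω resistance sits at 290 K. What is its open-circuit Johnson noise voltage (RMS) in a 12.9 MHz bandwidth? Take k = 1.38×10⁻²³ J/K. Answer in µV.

V_n = √(4kTRB)
4kTRB = 4 × 1.38×10⁻²³ × 290 × 5.00×10¹ × 1.29×10⁷ = 1.03×10⁻¹¹ V²
V_n = √(1.03×10⁻¹¹) = 3.21×10⁻⁶ V = 3.21 µV

3.21 µV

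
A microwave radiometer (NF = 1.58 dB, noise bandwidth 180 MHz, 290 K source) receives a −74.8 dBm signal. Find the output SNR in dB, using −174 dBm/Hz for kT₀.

Noise floor: N = −174 + 10 log₁₀(B) + NF
10 log₁₀(1.80×10⁸) = 82.55 dB
N = −174 + 82.55 + 1.58 = −89.87 dBm
SNR = P_sig − N = −74.8 − (−89.87) = 15.07 dB → 15.1 dB

15.1 dB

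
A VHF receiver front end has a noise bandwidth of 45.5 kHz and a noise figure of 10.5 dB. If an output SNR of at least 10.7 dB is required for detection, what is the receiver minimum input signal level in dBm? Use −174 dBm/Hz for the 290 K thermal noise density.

Sensitivity = −174 + 10 log₁₀(B) + NF + SNR_min
= −174 + 46.58 + 10.5 + 10.7
= −106.22 dBm → −106.2 dBm

−106.2 dBm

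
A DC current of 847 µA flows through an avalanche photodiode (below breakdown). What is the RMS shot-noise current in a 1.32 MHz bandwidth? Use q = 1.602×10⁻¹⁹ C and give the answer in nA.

I_n = √(2qI·B)
2qI·B = 2 × 1.602×10⁻¹⁹ × 8.47×10⁻⁴ × 1.32×10⁶ = 3.58×10⁻¹⁶ A²
I_n = √(3.58×10⁻¹⁶) = 1.89×10⁻⁸ A = 18.9 nA

18.9 nA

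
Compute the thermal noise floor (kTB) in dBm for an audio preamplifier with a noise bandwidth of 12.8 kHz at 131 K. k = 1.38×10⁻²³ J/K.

P_n = kTB = 1.38×10⁻²³ × 131 × 1.28×10⁴ = 2.31×10⁻¹⁷ W
In dBm: 10 log₁₀(2.31×10⁻¹⁷ / 10⁻³) = −136.4 dBm

−136.4 dBm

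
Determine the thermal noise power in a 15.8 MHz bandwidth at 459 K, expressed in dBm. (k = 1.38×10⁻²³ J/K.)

P_n = kTB = 1.38×10⁻²³ × 459 × 1.58×10⁷ = 1.00×10⁻¹³ W
In dBm: 10 log₁₀(1.00×10⁻¹³ / 10⁻³) = −100.0 dBm

−100.0 dBm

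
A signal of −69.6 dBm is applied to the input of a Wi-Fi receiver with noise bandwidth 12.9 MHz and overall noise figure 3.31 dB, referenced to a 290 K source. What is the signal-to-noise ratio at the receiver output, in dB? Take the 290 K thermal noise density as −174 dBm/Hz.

30.0 dB

Noise floor: N = −174 + 10 log₁₀(B) + NF
10 log₁₀(1.29×10⁷) = 71.11 dB
N = −174 + 71.11 + 3.31 = −99.58 dBm
SNR = P_sig − N = −69.6 − (−99.58) = 29.98 dB → 30.0 dB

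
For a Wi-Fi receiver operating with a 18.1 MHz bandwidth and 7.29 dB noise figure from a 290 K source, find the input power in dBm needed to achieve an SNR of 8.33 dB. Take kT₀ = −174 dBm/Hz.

−85.8 dBm

Sensitivity = −174 + 10 log₁₀(B) + NF + SNR_min
= −174 + 72.58 + 7.29 + 8.33
= −85.80 dBm → −85.8 dBm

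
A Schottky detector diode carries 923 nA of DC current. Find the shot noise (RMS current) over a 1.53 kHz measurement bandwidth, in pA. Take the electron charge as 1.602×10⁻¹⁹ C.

I_n = √(2qI·B)
2qI·B = 2 × 1.602×10⁻¹⁹ × 9.23×10⁻⁷ × 1.53×10³ = 4.52×10⁻²² A²
I_n = √(4.52×10⁻²²) = 2.13×10⁻¹¹ A = 21.3 pA

21.3 pA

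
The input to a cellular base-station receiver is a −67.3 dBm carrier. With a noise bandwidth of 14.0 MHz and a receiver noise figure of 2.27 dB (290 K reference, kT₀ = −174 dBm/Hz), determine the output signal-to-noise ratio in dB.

Noise floor: N = −174 + 10 log₁₀(B) + NF
10 log₁₀(1.40×10⁷) = 71.46 dB
N = −174 + 71.46 + 2.27 = −100.27 dBm
SNR = P_sig − N = −67.3 − (−100.27) = 32.97 dB → 33.0 dB

33.0 dB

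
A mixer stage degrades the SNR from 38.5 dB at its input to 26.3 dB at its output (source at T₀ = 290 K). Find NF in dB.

12.2 dB

NF (dB) = SNR_in(dB) − SNR_out(dB) when the source is at T₀
NF = 38.5 − 26.3 = 12.2 dB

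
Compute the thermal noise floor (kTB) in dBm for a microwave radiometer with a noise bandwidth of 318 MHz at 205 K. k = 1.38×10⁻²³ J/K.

P_n = kTB = 1.38×10⁻²³ × 205 × 3.18×10⁸ = 9.00×10⁻¹³ W
In dBm: 10 log₁₀(9.00×10⁻¹³ / 10⁻³) = −90.5 dBm

−90.5 dBm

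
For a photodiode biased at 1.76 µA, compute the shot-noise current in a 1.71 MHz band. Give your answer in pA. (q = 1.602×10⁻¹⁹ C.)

982 pA

I_n = √(2qI·B)
2qI·B = 2 × 1.602×10⁻¹⁹ × 1.76×10⁻⁶ × 1.71×10⁶ = 9.64×10⁻¹⁹ A²
I_n = √(9.64×10⁻¹⁹) = 9.82×10⁻¹⁰ A = 982 pA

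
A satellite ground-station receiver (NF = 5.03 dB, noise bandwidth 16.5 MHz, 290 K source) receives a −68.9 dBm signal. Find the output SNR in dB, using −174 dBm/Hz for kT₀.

Noise floor: N = −174 + 10 log₁₀(B) + NF
10 log₁₀(1.65×10⁷) = 72.17 dB
N = −174 + 72.17 + 5.03 = −96.80 dBm
SNR = P_sig − N = −68.9 − (−96.80) = 27.90 dB → 27.9 dB

27.9 dB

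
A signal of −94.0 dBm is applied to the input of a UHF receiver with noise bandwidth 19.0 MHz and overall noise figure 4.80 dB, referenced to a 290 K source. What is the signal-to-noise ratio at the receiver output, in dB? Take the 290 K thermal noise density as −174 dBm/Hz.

2.4 dB

Noise floor: N = −174 + 10 log₁₀(B) + NF
10 log₁₀(1.90×10⁷) = 72.79 dB
N = −174 + 72.79 + 4.80 = −96.41 dBm
SNR = P_sig − N = −94.0 − (−96.41) = 2.41 dB → 2.4 dB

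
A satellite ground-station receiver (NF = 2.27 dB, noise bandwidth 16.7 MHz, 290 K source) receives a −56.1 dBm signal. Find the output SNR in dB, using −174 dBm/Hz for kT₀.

43.4 dB

Noise floor: N = −174 + 10 log₁₀(B) + NF
10 log₁₀(1.67×10⁷) = 72.23 dB
N = −174 + 72.23 + 2.27 = −99.50 dBm
SNR = P_sig − N = −56.1 − (−99.50) = 43.40 dB → 43.4 dB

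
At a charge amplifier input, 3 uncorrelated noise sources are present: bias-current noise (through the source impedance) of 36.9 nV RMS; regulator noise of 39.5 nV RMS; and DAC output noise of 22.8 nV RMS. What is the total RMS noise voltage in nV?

Uncorrelated sources add in power (mean-square): V_tot = √(ΣV_i²)
V_tot = √[(3.69×10⁻⁸)² + (3.95×10⁻⁸)² + (2.28×10⁻⁸)²] = 5.87×10⁻⁸ V = 58.7 nV

58.7 nV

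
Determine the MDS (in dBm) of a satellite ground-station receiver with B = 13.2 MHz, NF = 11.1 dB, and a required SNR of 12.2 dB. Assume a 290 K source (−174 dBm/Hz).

−79.5 dBm

Sensitivity = −174 + 10 log₁₀(B) + NF + SNR_min
= −174 + 71.21 + 11.1 + 12.2
= −79.49 dBm → −79.5 dBm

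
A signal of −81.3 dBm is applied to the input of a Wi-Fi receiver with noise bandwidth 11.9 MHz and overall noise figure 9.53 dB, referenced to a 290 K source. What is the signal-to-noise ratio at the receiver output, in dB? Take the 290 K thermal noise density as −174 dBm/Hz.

Noise floor: N = −174 + 10 log₁₀(B) + NF
10 log₁₀(1.19×10⁷) = 70.76 dB
N = −174 + 70.76 + 9.53 = −93.71 dBm
SNR = P_sig − N = −81.3 − (−93.71) = 12.41 dB → 12.4 dB

12.4 dB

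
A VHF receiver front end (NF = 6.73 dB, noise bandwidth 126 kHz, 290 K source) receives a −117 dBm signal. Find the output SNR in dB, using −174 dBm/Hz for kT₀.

Noise floor: N = −174 + 10 log₁₀(B) + NF
10 log₁₀(1.26×10⁵) = 51 dB
N = −174 + 51 + 6.73 = −116.27 dBm
SNR = P_sig − N = −117 − (−116.27) = −0.73 dB → −0.7 dB

−0.7 dB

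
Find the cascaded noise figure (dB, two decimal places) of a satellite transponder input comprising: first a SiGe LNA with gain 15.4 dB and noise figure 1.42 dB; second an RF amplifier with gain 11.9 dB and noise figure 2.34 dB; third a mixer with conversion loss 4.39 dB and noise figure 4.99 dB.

1.50 dB

Convert to linear (a loss of L dB is a gain of −L dB): F_i = 10^(NF_i/10), G_i = 10^(G_i,dB/10)
  Stage 1: F_1 = 10^(1.42/10) = 1.387, G_1 = 10^(15.4/10) = 34.67
  Stage 2: F_2 = 10^(2.34/10) = 1.714, G_2 = 10^(11.9/10) = 15.49
  Stage 3: F_3 = 10^(4.99/10) = 3.155, G_3 = 10^(−4.39/10) = 0.3639
Friis cascade:
  F = 1.387 + (1.714 − 1)/34.67 + (3.155 − 1)/537.0 = 1.411
NF = 10 log₁₀(1.411) = 1.50 dB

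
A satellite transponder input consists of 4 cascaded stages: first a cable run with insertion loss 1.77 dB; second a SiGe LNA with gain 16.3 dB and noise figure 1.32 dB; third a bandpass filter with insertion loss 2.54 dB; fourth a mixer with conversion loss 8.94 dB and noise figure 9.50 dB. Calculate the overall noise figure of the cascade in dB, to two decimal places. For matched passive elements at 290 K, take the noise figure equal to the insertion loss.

Convert to linear (a loss of L dB is a gain of −L dB): F_i = 10^(NF_i/10), G_i = 10^(G_i,dB/10)
  Stage 1: F_1 = 10^(1.77/10) = 1.503, G_1 = 10^(−1.77/10) = 0.6653
  Stage 2: F_2 = 10^(1.32/10) = 1.355, G_2 = 10^(16.3/10) = 42.66
  Stage 3: F_3 = 10^(2.54/10) = 1.795, G_3 = 10^(−2.54/10) = 0.5572
  Stage 4: F_4 = 10^(9.50/10) = 8.913, G_4 = 10^(−8.94/10) = 0.1276
Friis cascade:
  F = 1.503 + (1.355 − 1)/0.6653 + (1.795 − 1)/28.38 + (8.913 − 1)/15.81 = 2.565
NF = 10 log₁₀(2.565) = 4.09 dB

4.09 dB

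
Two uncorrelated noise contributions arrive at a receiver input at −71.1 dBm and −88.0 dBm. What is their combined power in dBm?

Convert to linear, add, convert back:
P₁ = 7.76×10⁻¹¹ W, P₂ = 1.58×10⁻¹² W
P_tot = 7.92×10⁻¹¹ W → 10 log₁₀(P_tot / 10⁻³) = −71.0 dBm

−71.0 dBm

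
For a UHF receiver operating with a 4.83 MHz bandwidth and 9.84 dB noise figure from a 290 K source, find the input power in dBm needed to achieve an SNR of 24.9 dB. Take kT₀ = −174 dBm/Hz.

Sensitivity = −174 + 10 log₁₀(B) + NF + SNR_min
= −174 + 66.84 + 9.84 + 24.9
= −72.42 dBm → −72.4 dBm

−72.4 dBm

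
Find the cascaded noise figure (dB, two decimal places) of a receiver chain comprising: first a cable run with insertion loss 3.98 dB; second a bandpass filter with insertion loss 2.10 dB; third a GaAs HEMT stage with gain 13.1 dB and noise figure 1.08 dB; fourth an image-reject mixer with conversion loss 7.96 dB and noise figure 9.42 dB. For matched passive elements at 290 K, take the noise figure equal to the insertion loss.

8.29 dB

Convert to linear (a loss of L dB is a gain of −L dB): F_i = 10^(NF_i/10), G_i = 10^(G_i,dB/10)
  Stage 1: F_1 = 10^(3.98/10) = 2.500, G_1 = 10^(−3.98/10) = 0.3999
  Stage 2: F_2 = 10^(2.10/10) = 1.622, G_2 = 10^(−2.10/10) = 0.6166
  Stage 3: F_3 = 10^(1.08/10) = 1.282, G_3 = 10^(13.1/10) = 20.42
  Stage 4: F_4 = 10^(9.42/10) = 8.750, G_4 = 10^(−7.96/10) = 0.1600
Friis cascade:
  F = 2.500 + (1.622 − 1)/0.3999 + (1.282 − 1)/0.2466 + (8.750 − 1)/5.035 = 6.739
NF = 10 log₁₀(6.739) = 8.29 dB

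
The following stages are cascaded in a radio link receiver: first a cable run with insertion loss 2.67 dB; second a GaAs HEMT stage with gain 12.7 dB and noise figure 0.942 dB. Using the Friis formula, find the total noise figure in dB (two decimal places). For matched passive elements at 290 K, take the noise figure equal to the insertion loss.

Convert to linear (a loss of L dB is a gain of −L dB): F_i = 10^(NF_i/10), G_i = 10^(G_i,dB/10)
  Stage 1: F_1 = 10^(2.67/10) = 1.849, G_1 = 10^(−2.67/10) = 0.5408
  Stage 2: F_2 = 10^(0.942/10) = 1.242, G_2 = 10^(12.7/10) = 18.62
Friis cascade:
  F = 1.849 + (1.242 − 1)/0.5408 = 2.297
NF = 10 log₁₀(2.297) = 3.61 dB

3.61 dB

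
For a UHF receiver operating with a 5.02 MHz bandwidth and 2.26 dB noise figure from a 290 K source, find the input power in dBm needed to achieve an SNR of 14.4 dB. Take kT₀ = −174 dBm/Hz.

−90.3 dBm

Sensitivity = −174 + 10 log₁₀(B) + NF + SNR_min
= −174 + 67.01 + 2.26 + 14.4
= −90.33 dBm → −90.3 dBm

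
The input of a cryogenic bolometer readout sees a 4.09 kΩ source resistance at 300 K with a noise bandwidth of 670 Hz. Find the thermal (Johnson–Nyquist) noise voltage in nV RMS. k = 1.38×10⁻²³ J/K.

213 nV

V_n = √(4kTRB)
4kTRB = 4 × 1.38×10⁻²³ × 300 × 4.09×10³ × 6.70×10² = 4.54×10⁻¹⁴ V²
V_n = √(4.54×10⁻¹⁴) = 2.13×10⁻⁷ V = 213 nV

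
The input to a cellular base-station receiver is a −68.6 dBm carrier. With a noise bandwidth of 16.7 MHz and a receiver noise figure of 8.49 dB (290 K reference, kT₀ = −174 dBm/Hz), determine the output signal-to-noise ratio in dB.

Noise floor: N = −174 + 10 log₁₀(B) + NF
10 log₁₀(1.67×10⁷) = 72.23 dB
N = −174 + 72.23 + 8.49 = −93.28 dBm
SNR = P_sig − N = −68.6 − (−93.28) = 24.68 dB → 24.7 dB

24.7 dB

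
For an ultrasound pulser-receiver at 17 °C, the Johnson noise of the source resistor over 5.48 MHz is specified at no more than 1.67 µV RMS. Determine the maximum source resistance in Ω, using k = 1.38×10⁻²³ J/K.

T = 17 °C + 273.15 = 290.15 K
Johnson–Nyquist: V_n = √(4kTRB) ⇒ R = V_n² / (4kTB)
4kTB = 4 × 1.38×10⁻²³ × 290.15 × 5.48×10⁶ = 8.78×10⁻¹⁴
R = (1.67×10⁻⁶)² / 8.78×10⁻¹⁴ = 3.18×10¹ Ω = 31.8 Ω

31.8 Ω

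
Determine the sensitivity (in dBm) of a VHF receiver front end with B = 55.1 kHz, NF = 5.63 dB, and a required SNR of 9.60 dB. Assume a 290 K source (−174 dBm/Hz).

Sensitivity = −174 + 10 log₁₀(B) + NF + SNR_min
= −174 + 47.41 + 5.63 + 9.60
= −111.36 dBm → −111.4 dBm

−111.4 dBm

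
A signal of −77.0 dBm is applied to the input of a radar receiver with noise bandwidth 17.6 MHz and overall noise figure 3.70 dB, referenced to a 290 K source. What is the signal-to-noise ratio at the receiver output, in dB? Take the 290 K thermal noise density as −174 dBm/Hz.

20.8 dB

Noise floor: N = −174 + 10 log₁₀(B) + NF
10 log₁₀(1.76×10⁷) = 72.46 dB
N = −174 + 72.46 + 3.70 = −97.84 dBm
SNR = P_sig − N = −77.0 − (−97.84) = 20.84 dB → 20.8 dB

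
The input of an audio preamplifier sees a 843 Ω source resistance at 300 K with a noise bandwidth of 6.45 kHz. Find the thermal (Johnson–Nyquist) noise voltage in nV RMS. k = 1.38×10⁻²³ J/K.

300 nV

V_n = √(4kTRB)
4kTRB = 4 × 1.38×10⁻²³ × 300 × 8.43×10² × 6.45×10³ = 9.00×10⁻¹⁴ V²
V_n = √(9.00×10⁻¹⁴) = 3.00×10⁻⁷ V = 300 nV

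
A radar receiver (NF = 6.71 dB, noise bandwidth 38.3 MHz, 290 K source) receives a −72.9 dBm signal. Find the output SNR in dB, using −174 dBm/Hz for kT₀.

18.6 dB

Noise floor: N = −174 + 10 log₁₀(B) + NF
10 log₁₀(3.83×10⁷) = 75.83 dB
N = −174 + 75.83 + 6.71 = −91.46 dBm
SNR = P_sig − N = −72.9 − (−91.46) = 18.56 dB → 18.6 dB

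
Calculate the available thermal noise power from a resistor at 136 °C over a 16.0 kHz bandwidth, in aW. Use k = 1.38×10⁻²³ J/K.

T = 136 °C + 273.15 = 409.15 K
P_n = kTB = 1.38×10⁻²³ × 409.15 × 1.60×10⁴ = 9.03×10⁻¹⁷ W = 90.3 aW

90.3 aW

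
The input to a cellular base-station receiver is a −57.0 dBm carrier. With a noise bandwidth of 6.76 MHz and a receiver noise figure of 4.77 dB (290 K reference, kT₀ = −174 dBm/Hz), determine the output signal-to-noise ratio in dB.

Noise floor: N = −174 + 10 log₁₀(B) + NF
10 log₁₀(6.76×10⁶) = 68.3 dB
N = −174 + 68.3 + 4.77 = −100.93 dBm
SNR = P_sig − N = −57.0 − (−100.93) = 43.93 dB → 43.9 dB

43.9 dB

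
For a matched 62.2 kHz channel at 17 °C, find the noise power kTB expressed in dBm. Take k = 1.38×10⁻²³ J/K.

−126.0 dBm

T = 17 °C + 273.15 = 290.15 K
P_n = kTB = 1.38×10⁻²³ × 290.15 × 6.22×10⁴ = 2.49×10⁻¹⁶ W
In dBm: 10 log₁₀(2.49×10⁻¹⁶ / 10⁻³) = −126.0 dBm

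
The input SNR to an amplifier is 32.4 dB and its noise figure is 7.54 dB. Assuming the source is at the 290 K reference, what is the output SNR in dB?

24.86 dB

By definition F = SNR_in/SNR_out, so in dB: SNR_out = SNR_in − NF
SNR_out = 32.4 − 7.54 = 24.86 dB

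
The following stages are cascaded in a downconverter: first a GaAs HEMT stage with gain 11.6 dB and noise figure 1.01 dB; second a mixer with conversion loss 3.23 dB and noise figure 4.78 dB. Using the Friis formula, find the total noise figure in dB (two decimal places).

Convert to linear (a loss of L dB is a gain of −L dB): F_i = 10^(NF_i/10), G_i = 10^(G_i,dB/10)
  Stage 1: F_1 = 10^(1.01/10) = 1.262, G_1 = 10^(11.6/10) = 14.45
  Stage 2: F_2 = 10^(4.78/10) = 3.006, G_2 = 10^(−3.23/10) = 0.4753
Friis cascade:
  F = 1.262 + (3.006 − 1)/14.45 = 1.401
NF = 10 log₁₀(1.401) = 1.46 dB

1.46 dB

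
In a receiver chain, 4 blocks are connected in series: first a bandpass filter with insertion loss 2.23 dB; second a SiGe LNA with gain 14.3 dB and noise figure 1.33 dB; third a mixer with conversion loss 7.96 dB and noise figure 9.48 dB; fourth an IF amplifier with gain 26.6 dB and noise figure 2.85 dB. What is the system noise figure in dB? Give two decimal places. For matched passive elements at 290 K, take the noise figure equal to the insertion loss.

4.94 dB

Convert to linear (a loss of L dB is a gain of −L dB): F_i = 10^(NF_i/10), G_i = 10^(G_i,dB/10)
  Stage 1: F_1 = 10^(2.23/10) = 1.671, G_1 = 10^(−2.23/10) = 0.5984
  Stage 2: F_2 = 10^(1.33/10) = 1.358, G_2 = 10^(14.3/10) = 26.92
  Stage 3: F_3 = 10^(9.48/10) = 8.872, G_3 = 10^(−7.96/10) = 0.1600
  Stage 4: F_4 = 10^(2.85/10) = 1.928, G_4 = 10^(26.6/10) = 457.1
Friis cascade:
  F = 1.671 + (1.358 − 1)/0.5984 + (8.872 − 1)/16.11 + (1.928 − 1)/2.576 = 3.119
NF = 10 log₁₀(3.119) = 4.94 dB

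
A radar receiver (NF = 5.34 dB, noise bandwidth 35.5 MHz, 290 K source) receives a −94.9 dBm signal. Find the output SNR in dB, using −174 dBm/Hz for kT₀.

Noise floor: N = −174 + 10 log₁₀(B) + NF
10 log₁₀(3.55×10⁷) = 75.5 dB
N = −174 + 75.5 + 5.34 = −93.16 dBm
SNR = P_sig − N = −94.9 − (−93.16) = −1.74 dB → −1.7 dB

−1.7 dB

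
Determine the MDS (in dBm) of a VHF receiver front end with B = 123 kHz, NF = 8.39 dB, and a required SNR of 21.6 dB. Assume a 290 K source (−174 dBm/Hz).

−93.1 dBm

Sensitivity = −174 + 10 log₁₀(B) + NF + SNR_min
= −174 + 50.9 + 8.39 + 21.6
= −93.11 dBm → −93.1 dBm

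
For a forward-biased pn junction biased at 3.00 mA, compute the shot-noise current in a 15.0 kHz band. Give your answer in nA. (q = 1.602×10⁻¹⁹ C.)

3.80 nA

I_n = √(2qI·B)
2qI·B = 2 × 1.602×10⁻¹⁹ × 3.00×10⁻³ × 1.50×10⁴ = 1.44×10⁻¹⁷ A²
I_n = √(1.44×10⁻¹⁷) = 3.80×10⁻⁹ A = 3.80 nA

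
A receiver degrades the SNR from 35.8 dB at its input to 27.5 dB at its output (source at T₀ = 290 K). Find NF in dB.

8.3 dB

NF (dB) = SNR_in(dB) − SNR_out(dB) when the source is at T₀
NF = 35.8 − 27.5 = 8.3 dB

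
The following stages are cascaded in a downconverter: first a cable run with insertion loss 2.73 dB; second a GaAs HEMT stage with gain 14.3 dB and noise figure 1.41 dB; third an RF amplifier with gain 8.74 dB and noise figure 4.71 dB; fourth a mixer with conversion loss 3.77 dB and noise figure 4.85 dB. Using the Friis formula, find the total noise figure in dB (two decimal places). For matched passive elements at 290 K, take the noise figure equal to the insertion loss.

4.39 dB

Convert to linear (a loss of L dB is a gain of −L dB): F_i = 10^(NF_i/10), G_i = 10^(G_i,dB/10)
  Stage 1: F_1 = 10^(2.73/10) = 1.875, G_1 = 10^(−2.73/10) = 0.5333
  Stage 2: F_2 = 10^(1.41/10) = 1.384, G_2 = 10^(14.3/10) = 26.92
  Stage 3: F_3 = 10^(4.71/10) = 2.958, G_3 = 10^(8.74/10) = 7.482
  Stage 4: F_4 = 10^(4.85/10) = 3.055, G_4 = 10^(−3.77/10) = 0.4198
Friis cascade:
  F = 1.875 + (1.384 − 1)/0.5333 + (2.958 − 1)/14.35 + (3.055 − 1)/107.4 = 2.750
NF = 10 log₁₀(2.750) = 4.39 dB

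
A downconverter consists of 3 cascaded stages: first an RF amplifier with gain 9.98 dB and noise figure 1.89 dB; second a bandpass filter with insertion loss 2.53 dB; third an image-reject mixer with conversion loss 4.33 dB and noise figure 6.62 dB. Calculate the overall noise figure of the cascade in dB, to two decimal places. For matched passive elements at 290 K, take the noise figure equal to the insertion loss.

3.56 dB

Convert to linear (a loss of L dB is a gain of −L dB): F_i = 10^(NF_i/10), G_i = 10^(G_i,dB/10)
  Stage 1: F_1 = 10^(1.89/10) = 1.545, G_1 = 10^(9.98/10) = 9.954
  Stage 2: F_2 = 10^(2.53/10) = 1.791, G_2 = 10^(−2.53/10) = 0.5585
  Stage 3: F_3 = 10^(6.62/10) = 4.592, G_3 = 10^(−4.33/10) = 0.3690
Friis cascade:
  F = 1.545 + (1.791 − 1)/9.954 + (4.592 − 1)/5.559 = 2.271
NF = 10 log₁₀(2.271) = 3.56 dB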